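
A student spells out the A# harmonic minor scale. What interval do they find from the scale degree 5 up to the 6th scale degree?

m2

Spelling the A# harmonic minor scale: A# B# C# D# E# F# G##.
That puts E# below F#.
From E# to F#: 1 semitone over a second = minor.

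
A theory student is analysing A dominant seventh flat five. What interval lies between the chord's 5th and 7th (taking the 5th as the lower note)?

major third

The chord tones of A7b5 are A, C#, Eb, G.
5th = Eb; 7th = G.
From Eb to G is 4 semitones, exactly the major third.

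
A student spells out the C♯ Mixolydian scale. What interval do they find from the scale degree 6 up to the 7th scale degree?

m2

Spelling the C♯ Mixolydian scale: C♯ D♯ E♯ F♯ G♯ A♯ B.
Scale degree 6 = A♯; 7th scale degree = B.
A♯ up to B is 1 semitone, a half step narrower than a major second, so the interval is minor.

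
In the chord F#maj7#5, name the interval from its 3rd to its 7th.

perfect fifth

F#maj7#5: F#-A#-C##-E#.
3rd = A#; 7th = E#.
From A# to E# is 7 semitones, exactly the perfect fifth.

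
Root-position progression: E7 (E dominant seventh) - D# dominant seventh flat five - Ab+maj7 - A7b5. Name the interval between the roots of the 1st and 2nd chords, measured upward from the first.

major 7th

The roots are E and D#.
From E to D# is 11 semitones, exactly the major seventh.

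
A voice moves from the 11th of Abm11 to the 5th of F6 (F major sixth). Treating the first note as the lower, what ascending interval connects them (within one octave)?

The 11th of Abm11 is Db; the 5th of F6 (F major sixth) is C.
From Db to C is 11 semitones, exactly the major seventh.

major seventh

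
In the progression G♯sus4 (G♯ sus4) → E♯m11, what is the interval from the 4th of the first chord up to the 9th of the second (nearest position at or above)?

A4

The 4th of G♯sus4 (G♯ sus4) is C♯; the 9th of E♯m11 is F𝄪.
C♯ up to F𝄪 is 6 semitones, a half step wider than a perfect fourth, so the interval is augmented.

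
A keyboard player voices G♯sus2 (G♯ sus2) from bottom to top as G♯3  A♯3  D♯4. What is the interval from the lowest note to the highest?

perfect fifth

The outer voices are G♯3 and D♯4.
Counting 5 letters and 7 half steps from G♯ gives a perfect fifth.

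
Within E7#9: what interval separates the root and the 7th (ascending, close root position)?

Spelling the chord: E G# B D F##.
That puts E below D.
From E to D: 10 semitones over a seventh = minor.

minor 7th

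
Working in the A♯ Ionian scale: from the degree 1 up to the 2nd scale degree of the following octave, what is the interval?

A♯ major: A♯ B♯ C𝄪 D♯ E♯ F𝄪 G𝄪.
The degree 1 is A♯ and the degree 2 (up an octave) is B♯.
Counting 9 letters and 14 half steps from A♯ gives a major ninth.

major ninth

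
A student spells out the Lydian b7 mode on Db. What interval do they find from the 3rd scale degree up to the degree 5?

minor third

Spelling the Lydian b7 mode on Db: Db Eb F G Ab Bb Cb.
That puts F below Ab.
From F to Ab: 3 semitones over a third = minor.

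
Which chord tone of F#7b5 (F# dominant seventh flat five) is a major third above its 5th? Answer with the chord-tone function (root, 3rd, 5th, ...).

F# dominant seventh flat five is spelled F#-A#-C-E.
The 5th is C. A major third above C is E.
E is the chord's 7th.

7th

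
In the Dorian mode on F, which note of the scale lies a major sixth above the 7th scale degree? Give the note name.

C

The scale is F G Ab Bb C D Eb.
The 7th scale degree is Eb; a major sixth above that is C — scale degree 5.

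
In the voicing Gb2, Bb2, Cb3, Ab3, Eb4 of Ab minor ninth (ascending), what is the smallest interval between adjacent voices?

minor 2nd

Adjacent intervals: Gb2→Bb2 = major third; Bb2→Cb3 = minor second; Cb3→Ab3 = major sixth; Ab3→Eb4 = perfect fifth.
The smallest is Bb2 to Cb3, a minor second (1 semitone).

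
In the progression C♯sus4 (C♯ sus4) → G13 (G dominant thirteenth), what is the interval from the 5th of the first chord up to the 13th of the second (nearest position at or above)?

The 5th of C♯sus4 (C♯ sus4) is G♯; the 13th of G13 (G dominant thirteenth) is E.
From G♯ to E: 8 semitones over a sixth = minor.

minor sixth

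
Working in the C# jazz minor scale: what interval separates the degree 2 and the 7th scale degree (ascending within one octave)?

C# melodic minor: C# D# E F# G# A# B#.
So we need the interval from D# up to B#.
Counting 6 letters and 9 half steps from D# gives a major sixth.

major 6th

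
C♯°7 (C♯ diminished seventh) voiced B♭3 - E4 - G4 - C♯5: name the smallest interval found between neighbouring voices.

minor 3rd

Adjacent intervals: B♭3→E4 = augmented fourth; E4→G4 = minor third; G4→C♯5 = augmented fourth.
The smallest is E4 to G4, a minor third (3 semitones).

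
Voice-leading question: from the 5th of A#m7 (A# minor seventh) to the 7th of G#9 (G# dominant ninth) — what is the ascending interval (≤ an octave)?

A#m7 (A# minor seventh) has E# as its 5th, and G#9 (G# dominant ninth) has F# as its 7th.
From E# to F#: 1 semitone over a second = minor.

minor second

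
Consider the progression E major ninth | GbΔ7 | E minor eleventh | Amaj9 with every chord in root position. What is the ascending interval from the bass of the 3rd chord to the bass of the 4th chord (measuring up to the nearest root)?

The roots are E and A.
Counting 4 letters and 5 half steps from E gives a perfect fourth.

perfect fourth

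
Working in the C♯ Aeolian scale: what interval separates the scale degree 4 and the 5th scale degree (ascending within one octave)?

C♯ natural minor: C♯ D♯ E F♯ G♯ A B.
So we need the interval from F♯ up to G♯.
From F♯ to G♯ is 2 semitones, exactly the major second.

major second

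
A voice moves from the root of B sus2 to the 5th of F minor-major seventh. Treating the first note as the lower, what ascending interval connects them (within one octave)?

minor second

B sus2 has B as its root, and F minor-major seventh has C as its 5th.
2 letter names make it a second; at 1 semitone (a half step narrower than major) the quality is minor.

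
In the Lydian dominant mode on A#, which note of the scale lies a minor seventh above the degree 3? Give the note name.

B#

The scale is A# B# C## D## E# F## G#.
The degree 3 is C##; a minor seventh above that is B# — scale degree 2.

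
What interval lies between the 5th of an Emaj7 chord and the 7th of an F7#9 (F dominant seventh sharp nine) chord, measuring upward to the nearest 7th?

diminished fourth

Emaj7 has B as its 5th, and F7#9 (F dominant seventh sharp nine) has E♭ as its 7th.
B up to E♭ is 4 semitones, a half step narrower than a perfect fourth, so the interval is diminished.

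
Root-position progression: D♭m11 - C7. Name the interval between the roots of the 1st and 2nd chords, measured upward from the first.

M7

The roots are D♭ and C.
D♭ up to C spans 7 letter names and 11 semitones — a major seventh.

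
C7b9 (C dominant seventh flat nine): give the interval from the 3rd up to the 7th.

Spelling the chord: C, E, G, B♭, D♭.
That puts E below B♭.
From E to B♭: 6 semitones over a fifth = diminished.

d5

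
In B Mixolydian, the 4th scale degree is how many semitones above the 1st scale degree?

5

The scale is B C# D# E F# G# A.
B up to E is a perfect fourth — 5 semitones.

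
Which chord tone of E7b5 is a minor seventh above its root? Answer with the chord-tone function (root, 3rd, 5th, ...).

7th

The chord tones of E7b5 (E dominant seventh flat five) are E, G♯, B♭, D.
The root is E. A minor seventh above E is D.
D is the chord's 7th.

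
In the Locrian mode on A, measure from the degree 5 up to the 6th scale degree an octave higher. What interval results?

The scale runs A Bb C D Eb F G.
So we need the interval from Eb up to F.
Counting 9 letters and 14 half steps from Eb gives a major ninth.

M9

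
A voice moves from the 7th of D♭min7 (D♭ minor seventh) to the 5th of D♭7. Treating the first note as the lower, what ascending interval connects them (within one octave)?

M6

The 7th of D♭min7 (D♭ minor seventh) is C♭; the 5th of D♭7 is A♭.
From C♭ to A♭ is 9 semitones, exactly the major sixth.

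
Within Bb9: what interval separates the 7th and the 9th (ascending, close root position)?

major third

Bb9 (Bb dominant ninth): Bb, D, F, Ab, C.
That puts Ab below C.
Ab up to C spans 3 letter names and 4 semitones — a major third.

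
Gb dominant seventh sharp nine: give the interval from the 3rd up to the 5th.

minor third

Spelling the chord: Gb-Bb-Db-Fb-A.
That puts Bb below Db.
Bb up to Db is 3 semitones, a half step narrower than a major third, so the interval is minor.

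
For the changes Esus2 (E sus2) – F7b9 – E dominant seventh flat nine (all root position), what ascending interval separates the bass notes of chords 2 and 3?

The roots are F and E.
F up to E spans 7 letter names and 11 semitones — a major seventh.

M7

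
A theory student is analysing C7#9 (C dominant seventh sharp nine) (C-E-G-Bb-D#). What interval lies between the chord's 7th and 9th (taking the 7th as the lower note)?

augmented third

So we need the interval from Bb up to D#.
Bb up to D# is 5 semitones, a half step wider than a major third, so the interval is augmented.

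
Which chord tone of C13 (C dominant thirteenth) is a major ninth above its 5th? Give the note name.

C13 (C dominant thirteenth) is spelled C E G B♭ D A.
The 5th is G. A major ninth above G is A.
A is the chord's 13th.

A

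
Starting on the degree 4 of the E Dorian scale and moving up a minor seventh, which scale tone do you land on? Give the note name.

The scale is E F# G A B C# D.
The degree 4 is A; a minor seventh above that is G — scale degree 3.

G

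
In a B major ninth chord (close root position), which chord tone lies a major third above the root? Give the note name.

D#

The chord tones of Bmaj9 are B–D#–F#–A#–C#.
The root is B. A major third above B is D#.
D# is the chord's 3rd.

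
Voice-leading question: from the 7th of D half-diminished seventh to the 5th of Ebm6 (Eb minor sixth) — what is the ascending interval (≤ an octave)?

minor seventh

The 7th of D half-diminished seventh is C; the 5th of Ebm6 (Eb minor sixth) is Bb.
7 letter names make it a seventh; at 10 semitones (a half step narrower than major) the quality is minor.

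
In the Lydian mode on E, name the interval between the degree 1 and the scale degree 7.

E lydian: E F# G# A# B C# D#.
Degree 1 = E; degree 7 = D#.
Counting 7 letters and 11 half steps from E gives a major seventh.

major seventh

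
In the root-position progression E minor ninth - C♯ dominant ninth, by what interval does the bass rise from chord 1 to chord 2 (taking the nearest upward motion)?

major 6th

The roots are E and C♯.
E up to C♯ spans 6 letter names and 9 semitones — a major sixth.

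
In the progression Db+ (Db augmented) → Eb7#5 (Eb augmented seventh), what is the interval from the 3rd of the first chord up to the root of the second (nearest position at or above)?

The 3rd of Db+ (Db augmented) is F; the root of Eb7#5 (Eb augmented seventh) is Eb.
F up to Eb is 10 semitones, a half step narrower than a major seventh, so the interval is minor.

minor seventh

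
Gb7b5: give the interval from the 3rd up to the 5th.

d3

The chord tones of Gb dominant seventh flat five are Gb, Bb, Dbb, Fb.
The 3rd is Bb and the 5th is Dbb.
From Bb to Dbb: 2 semitones over a third = diminished.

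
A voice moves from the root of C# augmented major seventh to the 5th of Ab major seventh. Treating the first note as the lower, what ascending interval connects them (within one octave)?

diminished third

C# augmented major seventh has C# as its root, and Ab major seventh has Eb as its 5th.
3 letter names make it a third; at 2 semitones (a whole step narrower than major) the quality is diminished.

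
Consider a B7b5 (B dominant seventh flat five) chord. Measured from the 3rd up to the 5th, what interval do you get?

Spelling the chord: B-D#-F-A.
The 3rd is D# and the 5th is F.
3 letter names make it a third; at 2 semitones (a whole step narrower than major) the quality is diminished.

diminished 3rd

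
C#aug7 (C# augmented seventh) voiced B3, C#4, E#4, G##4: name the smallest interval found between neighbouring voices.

Adjacent intervals: B3→C#4 = major second; C#4→E#4 = major third; E#4→G##4 = major third.
The smallest is B3 to C#4, a major second (2 semitones).

M2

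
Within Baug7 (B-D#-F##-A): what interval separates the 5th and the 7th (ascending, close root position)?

diminished third

So we need the interval from F## up to A.
From F## to A: 2 semitones over a third = diminished.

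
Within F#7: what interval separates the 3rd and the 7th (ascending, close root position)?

Spelling the chord: F#, A#, C#, E.
The 3rd is A# and the 7th is E.
From A# to E: 6 semitones over a fifth = diminished.

diminished fifth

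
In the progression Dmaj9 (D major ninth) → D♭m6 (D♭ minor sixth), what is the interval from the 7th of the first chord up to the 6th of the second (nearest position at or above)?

diminished seventh

The 7th of Dmaj9 (D major ninth) is C♯; the 6th of D♭m6 (D♭ minor sixth) is B♭.
7 letter names make it a seventh; at 9 semitones (a whole step narrower than major) the quality is diminished.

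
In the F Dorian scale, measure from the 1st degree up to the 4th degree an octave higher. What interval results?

perfect eleventh

The scale runs F G A♭ B♭ C D E♭.
So we need the interval from F up to B♭.
Counting 11 letters and 17 half steps from F gives a perfect eleventh.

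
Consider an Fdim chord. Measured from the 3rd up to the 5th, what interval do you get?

F° (F diminished) is spelled F A♭ C♭.
That puts A♭ below C♭.
A♭ up to C♭ is 3 semitones, a half step narrower than a major third, so the interval is minor.

minor 3rd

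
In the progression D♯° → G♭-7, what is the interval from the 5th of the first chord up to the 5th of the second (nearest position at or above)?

diminished fourth

D♯° has A as its 5th, and G♭-7 has D♭ as its 5th.
From A to D♭: 4 semitones over a fourth = diminished.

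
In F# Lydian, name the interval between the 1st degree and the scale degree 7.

F# lydian: F# G# A# B# C# D# E#.
The 1st degree is F# and the degree 7 is E#.
From F# to E# is 11 semitones, exactly the major seventh.

major 7th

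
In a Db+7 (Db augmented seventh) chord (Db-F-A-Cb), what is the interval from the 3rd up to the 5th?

The 3rd is F and the 5th is A.
From F to A is 4 semitones, exactly the major third.

major third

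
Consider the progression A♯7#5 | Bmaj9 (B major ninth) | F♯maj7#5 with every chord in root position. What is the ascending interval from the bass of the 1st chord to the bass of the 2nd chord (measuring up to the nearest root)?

m2

The roots are A♯ and B.
A♯ up to B is 1 semitone, a half step narrower than a major second, so the interval is minor.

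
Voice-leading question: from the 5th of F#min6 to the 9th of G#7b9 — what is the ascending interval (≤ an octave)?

The 5th of F#min6 is C#; the 9th of G#7b9 is A.
6 letter names make it a sixth; at 8 semitones (a half step narrower than major) the quality is minor.

minor sixth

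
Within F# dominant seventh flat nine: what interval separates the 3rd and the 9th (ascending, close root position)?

F#7b9 (F# dominant seventh flat nine) is spelled F#, A#, C#, E, G.
The 3rd is A# and the 9th is G.
From A# to G: 9 semitones over a seventh = diminished.

diminished seventh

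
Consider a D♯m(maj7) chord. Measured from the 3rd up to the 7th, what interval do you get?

Spelling the chord: D♯–F♯–A♯–C𝄪.
3rd = F♯; 7th = C𝄪.
5 letter names make it a fifth; at 8 semitones (a half step wider than perfect) the quality is augmented.

augmented 5th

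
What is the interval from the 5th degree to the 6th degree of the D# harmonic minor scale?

Spelling the D# harmonic minor scale: D# E# F# G# A# B C##.
So we need the interval from A# up to B.
A# up to B is 1 semitone, a half step narrower than a major second, so the interval is minor.

minor second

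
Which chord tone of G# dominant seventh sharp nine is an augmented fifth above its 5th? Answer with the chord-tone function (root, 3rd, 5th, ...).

9th

The chord tones of G#7#9 (G# dominant seventh sharp nine) are G#-B#-D#-F#-A##.
The 5th is D#. An augmented fifth above D# is A##.
A## is the chord's 9th.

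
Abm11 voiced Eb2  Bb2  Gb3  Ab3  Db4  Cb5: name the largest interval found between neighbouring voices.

Adjacent intervals: Eb2→Bb2 = perfect fifth; Bb2→Gb3 = minor sixth; Gb3→Ab3 = major second; Ab3→Db4 = perfect fourth; Db4→Cb5 = minor seventh.
The largest is Db4 to Cb5, a minor seventh (10 semitones).

minor 7th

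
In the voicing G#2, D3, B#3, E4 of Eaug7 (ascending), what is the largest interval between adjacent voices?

augmented sixth

Adjacent intervals: G#2→D3 = diminished fifth; D3→B#3 = augmented sixth; B#3→E4 = diminished fourth.
The largest is D3 to B#3, an augmented sixth (10 semitones).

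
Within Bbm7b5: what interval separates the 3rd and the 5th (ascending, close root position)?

minor third

The chord tones of Bbø are Bb-Db-Fb-Ab.
3rd = Db; 5th = Fb.
Db up to Fb is 3 semitones, a half step narrower than a major third, so the interval is minor.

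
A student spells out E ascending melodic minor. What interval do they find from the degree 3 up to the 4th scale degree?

E melodic minor: E F# G A B C# D#.
That puts G below A.
G up to A spans 2 letter names and 2 semitones — a major second.

major second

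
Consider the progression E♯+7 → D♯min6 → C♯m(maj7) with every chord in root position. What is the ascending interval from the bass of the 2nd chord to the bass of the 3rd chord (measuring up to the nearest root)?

minor 7th

The roots are D♯ and C♯.
D♯ up to C♯ is 10 semitones, a half step narrower than a major seventh, so the interval is minor.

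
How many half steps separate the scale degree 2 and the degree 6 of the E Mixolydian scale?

The scale is E F# G# A B C# D.
F# up to C# is a perfect fifth — 7 semitones.

7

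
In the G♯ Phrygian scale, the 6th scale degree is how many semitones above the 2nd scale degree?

The scale is G♯ A B C♯ D♯ E F♯.
A up to E is a perfect fifth — 7 semitones.

7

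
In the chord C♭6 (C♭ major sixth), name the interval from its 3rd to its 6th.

C♭6 (C♭ major sixth) is spelled C♭, E♭, G♭, A♭.
That puts E♭ below A♭.
Counting 4 letters and 5 half steps from E♭ gives a perfect fourth.

perfect 4th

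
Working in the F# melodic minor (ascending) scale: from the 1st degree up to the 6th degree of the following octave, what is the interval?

major thirteenth

Spelling the F# melodic minor (ascending) scale: F# G# A B C# D# E#.
That puts F# below D#.
Counting 13 letters and 21 half steps from F# gives a major thirteenth.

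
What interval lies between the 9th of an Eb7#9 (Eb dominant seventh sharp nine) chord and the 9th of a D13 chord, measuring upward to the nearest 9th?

minor 7th

Eb7#9 (Eb dominant seventh sharp nine) has F# as its 9th, and D13 has E as its 9th.
F# up to E is 10 semitones, a half step narrower than a major seventh, so the interval is minor.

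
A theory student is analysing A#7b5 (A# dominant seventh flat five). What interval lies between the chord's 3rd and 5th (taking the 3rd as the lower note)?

diminished third

Spelling the chord: A#, C##, E, G#.
The 3rd is C## and the 5th is E.
C## up to E is 2 semitones, a whole step narrower than a major third, so the interval is diminished.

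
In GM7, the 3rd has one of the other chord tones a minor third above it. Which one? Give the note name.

GΔ7: G B D F#.
The 3rd is B. A minor third above B is D.
D is the chord's 5th.

D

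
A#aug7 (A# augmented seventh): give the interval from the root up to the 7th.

minor 7th

Spelling the chord: A#–C##–E##–G#.
That puts A# below G#.
From A# to G#: 10 semitones over a seventh = minor.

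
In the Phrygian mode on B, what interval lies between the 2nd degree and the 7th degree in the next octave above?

B phrygian: B C D E F# G A.
The 2nd degree is C and the 7th scale degree (up an octave) is A.
Counting 13 letters and 21 half steps from C gives a major thirteenth.

M13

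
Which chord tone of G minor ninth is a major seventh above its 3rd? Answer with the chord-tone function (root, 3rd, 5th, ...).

Spelling the chord: G Bb D F A.
The 3rd is Bb. A major seventh above Bb is A.
A is the chord's 9th.

9th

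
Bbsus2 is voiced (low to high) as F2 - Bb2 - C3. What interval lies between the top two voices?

major 2nd

Those voices are Bb2 and C3.
From Bb to C is 2 semitones, exactly the major second.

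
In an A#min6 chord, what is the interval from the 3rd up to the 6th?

augmented 4th

A# minor sixth is spelled A#–C#–E#–F##.
That puts C# below F##.
C# up to F## is 6 semitones, a half step wider than a perfect fourth, so the interval is augmented.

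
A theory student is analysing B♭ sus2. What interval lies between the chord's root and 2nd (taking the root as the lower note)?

Spelling the chord: B♭, C, F.
Root = B♭; 2nd = C.
B♭ up to C spans 2 letter names and 2 semitones — a major second.

M2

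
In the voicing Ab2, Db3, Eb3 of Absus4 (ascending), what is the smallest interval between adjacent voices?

Adjacent intervals: Ab2→Db3 = perfect fourth; Db3→Eb3 = major second.
The smallest is Db3 to Eb3, a major second (2 semitones).

major second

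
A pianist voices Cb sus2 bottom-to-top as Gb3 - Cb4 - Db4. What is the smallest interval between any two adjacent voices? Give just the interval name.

Adjacent intervals: Gb3→Cb4 = perfect fourth; Cb4→Db4 = major second.
The smallest is Cb4 to Db4, a major second (2 semitones).

major second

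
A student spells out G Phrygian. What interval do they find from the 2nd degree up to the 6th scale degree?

perfect fifth

G phrygian: G A♭ B♭ C D E♭ F.
That puts A♭ below E♭.
From A♭ to E♭ is 7 semitones, exactly the perfect fifth.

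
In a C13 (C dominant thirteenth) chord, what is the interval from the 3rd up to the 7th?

d5

C13: C–E–G–Bb–D–A.
So we need the interval from E up to Bb.
From E to Bb: 6 semitones over a fifth = diminished.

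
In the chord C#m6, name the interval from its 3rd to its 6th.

augmented fourth

Spelling the chord: C#–E–G#–A#.
That puts E below A#.
E up to A# is 6 semitones, a half step wider than a perfect fourth, so the interval is augmented.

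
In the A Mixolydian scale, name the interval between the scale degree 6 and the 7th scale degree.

minor 2nd

A mixolydian: A B C# D E F# G.
The scale degree 6 is F# and the 7th degree is G.
2 letter names make it a second; at 1 semitone (a half step narrower than major) the quality is minor.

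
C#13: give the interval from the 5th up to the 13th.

major ninth

C#13: C# E# G# B D# A#.
5th = G#; 13th = A#.
Counting 9 letters and 14 half steps from G# gives a major ninth.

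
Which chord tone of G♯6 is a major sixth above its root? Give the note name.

The chord tones of G♯ major sixth are G♯-B♯-D♯-E♯.
The root is G♯. A major sixth above G♯ is E♯.
E♯ is the chord's 6th.

E#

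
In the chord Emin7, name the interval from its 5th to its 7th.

The chord tones of E minor seventh are E-G-B-D.
5th = B; 7th = D.
From B to D: 3 semitones over a third = minor.

minor third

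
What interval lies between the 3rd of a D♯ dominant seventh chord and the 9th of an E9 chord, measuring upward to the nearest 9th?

diminished octave

The 3rd of D♯ dominant seventh is F𝄪; the 9th of E9 is F♯.
8 letter names make it an octave; at 11 semitones (a half step narrower than perfect) the quality is diminished.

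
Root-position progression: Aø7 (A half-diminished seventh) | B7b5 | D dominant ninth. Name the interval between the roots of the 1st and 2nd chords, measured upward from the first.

The roots are A and B.
A up to B spans 2 letter names and 2 semitones — a major second.

major second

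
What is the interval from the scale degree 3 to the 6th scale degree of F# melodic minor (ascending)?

The scale runs F# G# A B C# D# E#.
Scale degree 3 = A; scale degree 6 = D#.
A up to D# is 6 semitones, a half step wider than a perfect fourth, so the interval is augmented.

augmented 4th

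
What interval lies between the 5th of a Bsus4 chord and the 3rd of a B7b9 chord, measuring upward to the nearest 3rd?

major sixth

The 5th of Bsus4 is F#; the 3rd of B7b9 is D#.
Counting 6 letters and 9 half steps from F# gives a major sixth.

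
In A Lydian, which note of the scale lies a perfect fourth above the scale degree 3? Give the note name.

F#

The scale is A B C♯ D♯ E F♯ G♯.
The scale degree 3 is C♯; a perfect fourth above that is F♯ — scale degree 6.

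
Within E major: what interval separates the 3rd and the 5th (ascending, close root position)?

minor 3rd

E major: E-G♯-B.
That puts G♯ below B.
From G♯ to B: 3 semitones over a third = minor.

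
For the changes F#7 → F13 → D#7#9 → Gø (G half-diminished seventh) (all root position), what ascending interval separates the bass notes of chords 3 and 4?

diminished 4th

The roots are D# and G.
4 letter names make it a fourth; at 4 semitones (a half step narrower than perfect) the quality is diminished.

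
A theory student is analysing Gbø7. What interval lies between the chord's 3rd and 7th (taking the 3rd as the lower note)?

Spelling the chord: Gb, Bbb, Dbb, Fb.
3rd = Bbb; 7th = Fb.
From Bbb to Fb is 7 semitones, exactly the perfect fifth.

perfect fifth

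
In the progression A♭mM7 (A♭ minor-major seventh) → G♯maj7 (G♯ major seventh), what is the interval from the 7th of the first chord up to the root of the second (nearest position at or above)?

augmented unison

The 7th of A♭mM7 (A♭ minor-major seventh) is G; the root of G♯maj7 (G♯ major seventh) is G♯.
1 letter names make it a unison; at 1 semitone (a half step wider than perfect) the quality is augmented.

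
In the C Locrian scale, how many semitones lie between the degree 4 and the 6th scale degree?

The scale is C Db Eb F Gb Ab Bb.
F up to Ab is a minor third — 3 semitones.

3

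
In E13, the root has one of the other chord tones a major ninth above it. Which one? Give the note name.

Spelling the chord: E–G#–B–D–F#–C#.
The root is E. A major ninth above E is F#.
F# is the chord's 9th.

F#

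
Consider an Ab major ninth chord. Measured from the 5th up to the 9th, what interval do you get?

perfect 5th

Abmaj9 (Ab major ninth) is spelled Ab-C-Eb-G-Bb.
That puts Eb below Bb.
Counting 5 letters and 7 half steps from Eb gives a perfect fifth.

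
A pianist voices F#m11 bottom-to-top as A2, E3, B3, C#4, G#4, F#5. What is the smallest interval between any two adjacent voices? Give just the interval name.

Adjacent intervals: A2→E3 = perfect fifth; E3→B3 = perfect fifth; B3→C#4 = major second; C#4→G#4 = perfect fifth; G#4→F#5 = minor seventh.
The smallest is B3 to C#4, a major second (2 semitones).

major second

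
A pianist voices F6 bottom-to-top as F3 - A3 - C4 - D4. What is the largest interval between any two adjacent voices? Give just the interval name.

Adjacent intervals: F3→A3 = major third; A3→C4 = minor third; C4→D4 = major second.
The largest is F3 to A3, a major third (4 semitones).

major third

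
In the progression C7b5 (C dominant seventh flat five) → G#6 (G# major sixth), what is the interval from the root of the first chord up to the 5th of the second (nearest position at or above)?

The root of C7b5 (C dominant seventh flat five) is C; the 5th of G#6 (G# major sixth) is D#.
C up to D# is 3 semitones, a half step wider than a major second, so the interval is augmented.

A2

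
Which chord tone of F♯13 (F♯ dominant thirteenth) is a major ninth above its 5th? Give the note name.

Spelling the chord: F♯–A♯–C♯–E–G♯–D♯.
The 5th is C♯. A major ninth above C♯ is D♯.
D♯ is the chord's 13th.

D#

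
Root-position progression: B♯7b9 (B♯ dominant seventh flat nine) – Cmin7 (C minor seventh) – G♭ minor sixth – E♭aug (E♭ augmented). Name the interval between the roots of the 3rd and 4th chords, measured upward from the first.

The roots are G♭ and E♭.
G♭ up to E♭ spans 6 letter names and 9 semitones — a major sixth.

major sixth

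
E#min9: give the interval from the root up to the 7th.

minor seventh

Spelling the chord: E#, G#, B#, D#, F##.
Root = E#; 7th = D#.
From E# to D#: 10 semitones over a seventh = minor.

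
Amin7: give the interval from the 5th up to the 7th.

A minor seventh is spelled A, C, E, G.
That puts E below G.
E up to G is 3 semitones, a half step narrower than a major third, so the interval is minor.

minor third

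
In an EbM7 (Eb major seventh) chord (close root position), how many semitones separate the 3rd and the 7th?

Spelling the chord: Eb–G–Bb–D.
G to D is a perfect fifth: 7 semitones.

7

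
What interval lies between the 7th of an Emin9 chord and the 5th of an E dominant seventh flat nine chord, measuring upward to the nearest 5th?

M6

The 7th of Emin9 is D; the 5th of E dominant seventh flat nine is B.
Counting 6 letters and 9 half steps from D gives a major sixth.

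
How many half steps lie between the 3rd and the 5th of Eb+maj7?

4

Spelling the chord: Eb–G–B–D.
G to B is a major third: 4 semitones.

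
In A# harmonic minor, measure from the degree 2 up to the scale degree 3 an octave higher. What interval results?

minor ninth

The scale runs A# B# C# D# E# F# G##.
Degree 2 = B#; degree 3 (up an octave) = C#.
9 letter names make it a ninth; at 13 semitones (a half step narrower than major) the quality is minor.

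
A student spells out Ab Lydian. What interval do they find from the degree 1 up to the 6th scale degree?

The scale runs Ab Bb C D Eb F G.
The degree 1 is Ab and the 6th degree is F.
Ab up to F spans 6 letter names and 9 semitones — a major sixth.

major sixth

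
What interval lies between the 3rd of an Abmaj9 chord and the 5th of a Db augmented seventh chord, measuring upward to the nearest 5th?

major sixth

Abmaj9 has C as its 3rd, and Db augmented seventh has A as its 5th.
C up to A spans 6 letter names and 9 semitones — a major sixth.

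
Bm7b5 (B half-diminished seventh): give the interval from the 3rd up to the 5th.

m3

The chord tones of B half-diminished seventh are B, D, F, A.
3rd = D; 5th = F.
From D to F: 3 semitones over a third = minor.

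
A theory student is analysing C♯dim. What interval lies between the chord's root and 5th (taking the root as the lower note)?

diminished fifth

The chord tones of C♯ diminished are C♯ E G.
So we need the interval from C♯ up to G.
5 letter names make it a fifth; at 6 semitones (a half step narrower than perfect) the quality is diminished.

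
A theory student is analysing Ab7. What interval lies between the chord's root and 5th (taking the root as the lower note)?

perfect 5th

Ab dominant seventh is spelled Ab, C, Eb, Gb.
So we need the interval from Ab up to Eb.
From Ab to Eb is 7 semitones, exactly the perfect fifth.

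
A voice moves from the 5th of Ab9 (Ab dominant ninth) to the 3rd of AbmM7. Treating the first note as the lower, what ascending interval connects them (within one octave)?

minor sixth

The 5th of Ab9 (Ab dominant ninth) is Eb; the 3rd of AbmM7 is Cb.
Eb up to Cb is 8 semitones, a half step narrower than a major sixth, so the interval is minor.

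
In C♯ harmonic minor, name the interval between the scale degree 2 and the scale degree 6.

diminished fifth

Spelling C♯ harmonic minor: C♯ D♯ E F♯ G♯ A B♯.
So we need the interval from D♯ up to A.
From D♯ to A: 6 semitones over a fifth = diminished.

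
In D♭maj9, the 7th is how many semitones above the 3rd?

7

Spelling the chord: D♭–F–A♭–C–E♭.
F to C is a perfect fifth: 7 semitones.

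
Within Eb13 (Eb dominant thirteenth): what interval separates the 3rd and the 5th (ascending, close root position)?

minor third

Eb dominant thirteenth: Eb–G–Bb–Db–F–C.
So we need the interval from G up to Bb.
From G to Bb: 3 semitones over a third = minor.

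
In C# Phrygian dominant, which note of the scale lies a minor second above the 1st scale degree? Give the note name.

The scale is C# D E# F# G# A B.
The 1st scale degree is C#; a minor second above that is D — scale degree 2.

D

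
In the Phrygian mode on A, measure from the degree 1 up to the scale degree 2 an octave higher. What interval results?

Spelling the Phrygian mode on A: A B♭ C D E F G.
The degree 1 is A and the degree 2 (up an octave) is B♭.
A up to B♭ is 13 semitones, a half step narrower than a major ninth, so the interval is minor.

minor ninth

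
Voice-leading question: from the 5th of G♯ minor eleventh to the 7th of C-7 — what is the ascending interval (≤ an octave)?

diminished sixth

The 5th of G♯ minor eleventh is D♯; the 7th of C-7 is B♭.
D♯ up to B♭ is 7 semitones, a whole step narrower than a major sixth, so the interval is diminished.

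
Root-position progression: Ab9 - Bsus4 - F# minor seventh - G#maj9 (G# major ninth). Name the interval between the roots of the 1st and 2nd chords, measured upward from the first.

The roots are Ab and B.
2 letter names make it a second; at 3 semitones (a half step wider than major) the quality is augmented.

augmented second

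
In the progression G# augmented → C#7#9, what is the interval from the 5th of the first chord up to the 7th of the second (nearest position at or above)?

diminished sixth

G# augmented has D## as its 5th, and C#7#9 has B as its 7th.
D## up to B is 7 semitones, a whole step narrower than a major sixth, so the interval is diminished.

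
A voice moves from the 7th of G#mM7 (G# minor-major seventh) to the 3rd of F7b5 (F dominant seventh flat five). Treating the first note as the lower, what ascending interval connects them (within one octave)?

The 7th of G#mM7 (G# minor-major seventh) is F##; the 3rd of F7b5 (F dominant seventh flat five) is A.
3 letter names make it a third; at 2 semitones (a whole step narrower than major) the quality is diminished.

diminished third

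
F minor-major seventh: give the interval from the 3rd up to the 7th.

The chord tones of Fm(maj7) are F Ab C E.
So we need the interval from Ab up to E.
From Ab to E: 8 semitones over a fifth = augmented.

A5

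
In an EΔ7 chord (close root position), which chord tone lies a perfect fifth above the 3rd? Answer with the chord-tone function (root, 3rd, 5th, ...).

7th

EΔ7 (E major seventh) is spelled E, G#, B, D#.
The 3rd is G#. A perfect fifth above G# is D#.
D# is the chord's 7th.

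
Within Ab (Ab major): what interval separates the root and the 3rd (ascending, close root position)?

Abmaj (Ab major) is spelled Ab–C–Eb.
That puts Ab below C.
Counting 3 letters and 4 half steps from Ab gives a major third.

major third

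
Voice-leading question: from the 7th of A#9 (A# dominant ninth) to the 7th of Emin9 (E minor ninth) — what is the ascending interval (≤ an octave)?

A#9 (A# dominant ninth) has G# as its 7th, and Emin9 (E minor ninth) has D as its 7th.
G# up to D is 6 semitones, a half step narrower than a perfect fifth, so the interval is diminished.

diminished fifth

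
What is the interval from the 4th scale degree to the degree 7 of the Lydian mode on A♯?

The scale runs A♯ B♯ C𝄪 D𝄪 E♯ F𝄪 G𝄪.
So we need the interval from D𝄪 up to G𝄪.
D𝄪 up to G𝄪 spans 4 letter names and 5 semitones — a perfect fourth.

P4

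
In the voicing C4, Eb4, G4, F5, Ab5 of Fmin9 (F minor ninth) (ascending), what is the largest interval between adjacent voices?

Adjacent intervals: C4→Eb4 = minor third; Eb4→G4 = major third; G4→F5 = minor seventh; F5→Ab5 = minor third.
The largest is G4 to F5, a minor seventh (10 semitones).

minor seventh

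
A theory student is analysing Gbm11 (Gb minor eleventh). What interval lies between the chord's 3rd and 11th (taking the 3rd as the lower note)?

major 9th

Gb minor eleventh: Gb Bbb Db Fb Ab Cb.
So we need the interval from Bbb up to Cb.
Bbb up to Cb spans 9 letter names and 14 semitones — a major ninth.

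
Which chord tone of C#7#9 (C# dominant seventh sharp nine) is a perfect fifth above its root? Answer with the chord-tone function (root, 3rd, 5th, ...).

5th

C#7#9 is spelled C#-E#-G#-B-D##.
The root is C#. A perfect fifth above C# is G#.
G# is the chord's 5th.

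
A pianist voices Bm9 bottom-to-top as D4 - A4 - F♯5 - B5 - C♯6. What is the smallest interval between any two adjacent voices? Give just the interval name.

major 2nd

Adjacent intervals: D4→A4 = perfect fifth; A4→F♯5 = major sixth; F♯5→B5 = perfect fourth; B5→C♯6 = major second.
The smallest is B5 to C♯6, a major second (2 semitones).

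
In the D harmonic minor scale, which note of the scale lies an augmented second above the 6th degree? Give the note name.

C#

The scale is D E F G A B♭ C♯.
The 6th degree is B♭; an augmented second above that is C♯ — scale degree 7.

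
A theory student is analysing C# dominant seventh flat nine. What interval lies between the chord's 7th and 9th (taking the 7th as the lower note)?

minor third

Spelling the chord: C#, E#, G#, B, D.
So we need the interval from B up to D.
From B to D: 3 semitones over a third = minor.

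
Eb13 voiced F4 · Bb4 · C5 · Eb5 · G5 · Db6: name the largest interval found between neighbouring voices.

diminished fifth

Adjacent intervals: F4→Bb4 = perfect fourth; Bb4→C5 = major second; C5→Eb5 = minor third; Eb5→G5 = major third; G5→Db6 = diminished fifth.
The largest is G5 to Db6, a diminished fifth (6 semitones).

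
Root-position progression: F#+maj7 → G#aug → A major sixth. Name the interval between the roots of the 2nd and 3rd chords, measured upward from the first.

minor second

The roots are G# and A.
G# up to A is 1 semitone, a half step narrower than a major second, so the interval is minor.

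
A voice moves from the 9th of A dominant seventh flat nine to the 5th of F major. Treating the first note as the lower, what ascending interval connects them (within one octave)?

major second

A dominant seventh flat nine has Bb as its 9th, and F major has C as its 5th.
Bb up to C spans 2 letter names and 2 semitones — a major second.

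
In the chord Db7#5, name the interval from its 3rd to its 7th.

Spelling the chord: Db–F–A–Cb.
That puts F below Cb.
From F to Cb: 6 semitones over a fifth = diminished.
This 3–7 tritone is the characteristic tension at the heart of the dominant sound.

diminished fifth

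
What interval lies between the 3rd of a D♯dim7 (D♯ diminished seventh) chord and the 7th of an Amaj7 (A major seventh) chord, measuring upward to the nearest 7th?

The 3rd of D♯dim7 (D♯ diminished seventh) is F♯; the 7th of Amaj7 (A major seventh) is G♯.
F♯ up to G♯ spans 2 letter names and 2 semitones — a major second.

major second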